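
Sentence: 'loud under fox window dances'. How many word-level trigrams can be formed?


Word trigrams from [5] words:
  Trigram 1: (loud under fox)
  Trigram 2: (under fox window)
  Trigram 3: (fox window dances)
Total word trigrams: 5 - 2 = 3

3


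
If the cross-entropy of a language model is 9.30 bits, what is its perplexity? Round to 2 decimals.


Perplexity formula: PP = 2^H
H = 9.30
PP = 2^9.30
Decompose: 2^9.30 = 2^9 * 2^0.30
2^9 = 512, 2^0.30 ~ 1.2311444
PP ~ 512 * 1.2311444 = 630.3459328
Rounded to 2 decimals: 630.35

630.35


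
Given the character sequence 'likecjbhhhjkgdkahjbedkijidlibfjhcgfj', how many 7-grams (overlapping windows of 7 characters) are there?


String 'likecjbhhhjkgdkahjbedkijidlibfjhcgfj' has length L = 36.
Number of overlapping n-grams = L - n + 1
Substituting: 36 - 7 + 1 = 30

30


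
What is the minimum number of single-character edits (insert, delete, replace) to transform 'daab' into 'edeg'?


Building DP table for s1='daab' (len 4) and s2='edeg' (len 4):
       e  d  e  g
    0  1  2  3  4
  d 1  1  1  2  3
  a 2  2  2  2  3
  a 3  3  3  3  3
  b 4  4  4  4  4
Edit distance = dp[4][4] = 4

4


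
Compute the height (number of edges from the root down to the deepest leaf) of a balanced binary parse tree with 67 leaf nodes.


In a balanced binary tree with n leaves the deepest leaf is ceil(log2(n)) edges below the root.
log2(67) = 6.0661
ceil(6.0661) = 7
height (edges) = 7

7


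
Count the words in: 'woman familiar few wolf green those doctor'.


Counting words by splitting on spaces:
  Word 1: 'woman'
  Word 2: 'familiar'
  Word 3: 'few'
  Word 4: 'wolf'
  Word 5: 'green'
  Word 6: 'those'
  Word 7: 'doctor'
Total words: 7

7


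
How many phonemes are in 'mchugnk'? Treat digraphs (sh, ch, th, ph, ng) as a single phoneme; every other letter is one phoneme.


Parsing 'mchugnk' greedily, digraphs first:
  'm' -> consonant phoneme (phonemes so far: 1)
  'ch' -> digraph (1 consonant phoneme) (phonemes so far: 2)
  'u' -> vowel phoneme (phonemes so far: 3)
  'g' -> consonant phoneme (phonemes so far: 4)
  'n' -> consonant phoneme (phonemes so far: 5)
  'k' -> consonant phoneme (phonemes so far: 6)
Total phonemes: 6

6


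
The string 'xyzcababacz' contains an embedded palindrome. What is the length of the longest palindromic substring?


Scanning 'xyzcababacz' for palindromic substrings.
Substring at positions 2-10: 'zcababacz'.
Check: reverse('zcababacz') = 'zcababacz' -> palindrome confirmed.
Neighbouring characters ('y' / '-') break symmetry, so it cannot extend further.
No longer palindromic substring exists; longest length = 9

9


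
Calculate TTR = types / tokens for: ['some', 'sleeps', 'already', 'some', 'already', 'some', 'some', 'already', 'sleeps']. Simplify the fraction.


Tokens: 9
Unique types: ('already', 'sleeps', 'some') = 3
TTR = 3/9
Simplify: divide both by 3 -> 1/3
TTR = 1/3

1/3


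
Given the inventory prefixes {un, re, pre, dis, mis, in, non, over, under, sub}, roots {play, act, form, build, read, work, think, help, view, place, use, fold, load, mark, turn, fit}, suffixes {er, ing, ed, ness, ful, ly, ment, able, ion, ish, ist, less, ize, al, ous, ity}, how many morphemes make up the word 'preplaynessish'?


Segmenting 'preplaynessish' against the inventory:
  'pre' -> prefix (morpheme 1)
  'play' -> root (morpheme 2)
  'ness' -> suffix (morpheme 3)
  'ish' -> suffix (morpheme 4)
Total morphemes: 4

4


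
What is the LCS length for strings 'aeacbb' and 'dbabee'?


DP table for LCS of 'aeacbb' and 'dbabee':
       d  b  a  b  e  e
    0  0  0  0  0  0  0
  a 0  0  0  1  1  1  1
  e 0  0  0  1  1  2  2
  a 0  0  0  1  1  2  2
  c 0  0  0  1  1  2  2
  b 0  0  1  1  2  2  2
  b 0  0  1  1  2  2  2
LCS: 'ae'
LCS length = 2

2


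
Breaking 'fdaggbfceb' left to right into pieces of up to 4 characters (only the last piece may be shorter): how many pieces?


'fdaggbfceb' has 10 characters.
Chunking with max size 4:
  Chunk 1: 'fdag' (positions 0-3)
  Chunk 2: 'gbfc' (positions 4-7)
  Chunk 3: 'eb' (positions 8-9)
Total chunks: ceil(10 / 4) = 3

3


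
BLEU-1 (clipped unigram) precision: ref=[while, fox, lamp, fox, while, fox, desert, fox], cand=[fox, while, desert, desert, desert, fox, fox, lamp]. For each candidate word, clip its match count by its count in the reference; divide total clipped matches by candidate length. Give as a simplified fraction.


Reference word counts: {'desert': 1, 'fox': 4, 'lamp': 1, 'while': 2}
Checking each candidate word (with clipping):
  'fox' -> in reference (ref count 4, used 1/4) -> match (matches: 1)
  'while' -> in reference (ref count 2, used 1/2) -> match (matches: 2)
  'desert' -> in reference (ref count 1, used 1/1) -> match (matches: 3)
  'desert' -> ref count 1 already used up (1/1) -> clipped, no match (matches: 3)
  'desert' -> ref count 1 already used up (1/1) -> clipped, no match (matches: 3)
  'fox' -> in reference (ref count 4, used 2/4) -> match (matches: 4)
  'fox' -> in reference (ref count 4, used 3/4) -> match (matches: 5)
  'lamp' -> in reference (ref count 1, used 1/1) -> match (matches: 6)
Clipped matches: 6, Candidate length: 8
Precision = 6/8 = 3/4

3/4


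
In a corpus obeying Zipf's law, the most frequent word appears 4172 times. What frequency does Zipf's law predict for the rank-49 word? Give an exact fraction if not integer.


Zipf's law: freq(rank) = f1 / rank
f1 = 4172, rank = 49
freq = 4172 / 49
GCD(4172, 49) = 7
Simplified: 596/7

596/7


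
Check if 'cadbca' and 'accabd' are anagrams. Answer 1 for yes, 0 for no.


Sort characters of 'cadbca': 'aabccd'
Sort characters of 'accabd': 'aabccd'
Sorted forms match -> they ARE anagrams
Result: 1

1


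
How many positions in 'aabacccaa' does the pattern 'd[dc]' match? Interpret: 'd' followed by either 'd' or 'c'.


Pattern: d[dc] means 'd' followed by either 'd' or 'c'.
Scanning 'aabacccaa' position-by-position:
  Pos 0: window 'aa' -> no
  Pos 1: window 'ab' -> no
  Pos 2: window 'ba' -> no
  Pos 3: window 'ac' -> no
  Pos 4: window 'cc' -> no
  Pos 5: window 'cc' -> no
  Pos 6: window 'ca' -> no
  Pos 7: window 'aa' -> no
  Pos 8: window 'a' -> no
Total matches: 0

0


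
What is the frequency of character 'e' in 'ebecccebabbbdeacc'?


Scanning 'ebecccebabbbdeacc' for 'e':
  Position 0: 'e' -> MATCH (count: 1)
  Position 2: 'e' -> MATCH (count: 2)
  Position 6: 'e' -> MATCH (count: 3)
  Position 13: 'e' -> MATCH (count: 4)
Total occurrences of 'e': 4

4


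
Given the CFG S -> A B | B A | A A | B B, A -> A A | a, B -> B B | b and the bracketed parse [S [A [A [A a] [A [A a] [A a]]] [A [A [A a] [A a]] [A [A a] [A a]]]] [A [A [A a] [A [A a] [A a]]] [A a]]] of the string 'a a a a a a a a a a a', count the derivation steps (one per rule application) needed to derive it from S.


Every bracketed nonterminal node [X ...] in the tree is produced by exactly one rule application.
Reading the tree off as a leftmost derivation:
  Step 1: S  =>  A A   (applied S -> A A)
  Step 2: A A  =>  A A A   (applied A -> A A)
  Step 3: A A A  =>  A A A A   (applied A -> A A)
  Step 4: A A A A  =>  a A A A   (applied A -> a)
  Step 5: a A A A  =>  a A A A A   (applied A -> A A)
  Step 6: a A A A A  =>  a a A A A   (applied A -> a)
  Step 7: a a A A A  =>  a a a A A   (applied A -> a)
  Step 8: a a a A A  =>  a a a A A A   (applied A -> A A)
  Step 9: a a a A A A  =>  a a a A A A A   (applied A -> A A)
  Step 10: a a a A A A A  =>  a a a a A A A   (applied A -> a)
  Step 11: a a a a A A A  =>  a a a a a A A   (applied A -> a)
  Step 12: a a a a a A A  =>  a a a a a A A A   (applied A -> A A)
  Step 13: a a a a a A A A  =>  a a a a a a A A   (applied A -> a)
  Step 14: a a a a a a A A  =>  a a a a a a a A   (applied A -> a)
  Step 15: a a a a a a a A  =>  a a a a a a a A A   (applied A -> A A)
  Step 16: a a a a a a a A A  =>  a a a a a a a A A A   (applied A -> A A)
  Step 17: a a a a a a a A A A  =>  a a a a a a a a A A   (applied A -> a)
  Step 18: a a a a a a a a A A  =>  a a a a a a a a A A A   (applied A -> A A)
  Step 19: a a a a a a a a A A A  =>  a a a a a a a a a A A   (applied A -> a)
  Step 20: a a a a a a a a a A A  =>  a a a a a a a a a a A   (applied A -> a)
  Step 21: a a a a a a a a a a A  =>  a a a a a a a a a a a   (applied A -> a)
Final yield: a a a a a a a a a a a
Total rewrite steps: 21

21


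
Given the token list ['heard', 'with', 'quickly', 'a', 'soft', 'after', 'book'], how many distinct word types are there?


Listing all tokens and tracking unique types:
  Token 1: 'heard' -> NEW (unique so far: 1)
  Token 2: 'with' -> NEW (unique so far: 2)
  Token 3: 'quickly' -> NEW (unique so far: 3)
  Token 4: 'a' -> NEW (unique so far: 4)
  Token 5: 'soft' -> NEW (unique so far: 5)
  Token 6: 'after' -> NEW (unique so far: 6)
  Token 7: 'book' -> NEW (unique so far: 7)
Unique types: ('a', 'after', 'book', 'heard', 'quickly', 'soft', 'with')
Vocabulary size: 7

7


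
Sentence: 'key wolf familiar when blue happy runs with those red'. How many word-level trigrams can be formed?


Word trigrams from [10] words:
  Trigram 1: (key wolf familiar)
  Trigram 2: (wolf familiar when)
  Trigram 3: (familiar when blue)
  Trigram 4: (when blue happy)
  Trigram 5: (blue happy runs)
  Trigram 6: (happy runs with)
  Trigram 7: (runs with those)
  Trigram 8: (with those red)
Total word trigrams: 10 - 2 = 8

8


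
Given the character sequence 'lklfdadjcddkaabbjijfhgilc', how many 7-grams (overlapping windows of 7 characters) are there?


String 'lklfdadjcddkaabbjijfhgilc' has length L = 25.
Number of overlapping n-grams = L - n + 1
Substituting: 25 - 7 + 1 = 19

19


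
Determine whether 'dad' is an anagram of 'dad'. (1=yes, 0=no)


Sort characters of 'dad': 'add'
Sort characters of 'dad': 'add'
Sorted forms match -> they ARE anagrams
Result: 1

1


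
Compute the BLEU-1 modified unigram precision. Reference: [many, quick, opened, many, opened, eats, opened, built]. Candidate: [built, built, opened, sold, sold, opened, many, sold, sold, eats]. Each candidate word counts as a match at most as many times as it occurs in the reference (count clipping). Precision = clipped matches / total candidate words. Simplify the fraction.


Reference word counts: {'built': 1, 'eats': 1, 'many': 2, 'opened': 3, 'quick': 1}
Checking each candidate word (with clipping):
  'built' -> in reference (ref count 1, used 1/1) -> match (matches: 1)
  'built' -> ref count 1 already used up (1/1) -> clipped, no match (matches: 1)
  'opened' -> in reference (ref count 3, used 1/3) -> match (matches: 2)
  'sold' -> not in reference -> no match (matches: 2)
  'sold' -> not in reference -> no match (matches: 2)
  'opened' -> in reference (ref count 3, used 2/3) -> match (matches: 3)
  'many' -> in reference (ref count 2, used 1/2) -> match (matches: 4)
  'sold' -> not in reference -> no match (matches: 4)
  'sold' -> not in reference -> no match (matches: 4)
  'eats' -> in reference (ref count 1, used 1/1) -> match (matches: 5)
Clipped matches: 5, Candidate length: 10
Precision = 5/10 = 1/2

1/2


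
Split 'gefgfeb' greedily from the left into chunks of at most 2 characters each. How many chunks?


'gefgfeb' has 7 characters.
Chunking with max size 2:
  Chunk 1: 'ge' (positions 0-1)
  Chunk 2: 'fg' (positions 2-3)
  Chunk 3: 'fe' (positions 4-5)
  Chunk 4: 'b' (positions 6-6)
Total chunks: ceil(7 / 2) = 4

4


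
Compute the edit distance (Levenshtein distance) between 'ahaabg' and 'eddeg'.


Building DP table for s1='ahaabg' (len 6) and s2='eddeg' (len 5):
       e  d  d  e  g
    0  1  2  3  4  5
  a 1  1  2  3  4  5
  h 2  2  2  3  4  5
  a 3  3  3  3  4  5
  a 4  4  4  4  4  5
  b 5  5  5  5  5  5
  g 6  6  6  6  6  5
Edit distance = dp[6][5] = 5

5


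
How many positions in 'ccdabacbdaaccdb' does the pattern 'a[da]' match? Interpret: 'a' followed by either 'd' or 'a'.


Pattern: a[da] means 'a' followed by either 'd' or 'a'.
Scanning 'ccdabacbdaaccdb' position-by-position:
  Pos 0: window 'cc' -> no
  Pos 1: window 'cd' -> no
  Pos 2: window 'da' -> no
  Pos 3: window 'ab' -> no
  Pos 4: window 'ba' -> no
  Pos 5: window 'ac' -> no
  Pos 6: window 'cb' -> no
  Pos 7: window 'bd' -> no
  Pos 8: window 'da' -> no
  Pos 9: window 'aa' -> MATCH
  Pos 10: window 'ac' -> no
  Pos 11: window 'cc' -> no
  Pos 12: window 'cd' -> no
  Pos 13: window 'db' -> no
  Pos 14: window 'b' -> no
Total matches: 1

1


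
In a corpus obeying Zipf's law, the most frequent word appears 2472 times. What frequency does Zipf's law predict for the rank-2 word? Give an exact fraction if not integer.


Zipf's law: freq(rank) = f1 / rank
f1 = 2472, rank = 2
freq = 2472 / 2
= 1236

1236


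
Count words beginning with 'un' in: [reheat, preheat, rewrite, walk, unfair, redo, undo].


Checking each word for prefix 'un':
  'reheat' -> no (count: 0)
  'preheat' -> no (count: 0)
  'rewrite' -> no (count: 0)
  'walk' -> no (count: 0)
  'unfair' -> YES, starts with 'un' (count: 1)
  'redo' -> no (count: 1)
  'undo' -> YES, starts with 'un' (count: 2)
Total with prefix 'un': 2

2


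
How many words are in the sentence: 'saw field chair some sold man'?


Counting words by splitting on spaces:
  Word 1: 'saw'
  Word 2: 'field'
  Word 3: 'chair'
  Word 4: 'some'
  Word 5: 'sold'
  Word 6: 'man'
Total words: 6

6


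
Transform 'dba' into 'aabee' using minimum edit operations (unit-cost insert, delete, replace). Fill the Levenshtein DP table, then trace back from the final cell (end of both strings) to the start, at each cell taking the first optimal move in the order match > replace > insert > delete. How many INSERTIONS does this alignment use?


Edit distance = 4. Backtracking from cell (3, 5) with preference match > replace > insert > delete,
then listing the resulting alignment 'dba' -> 'aabee' left to right:
  Step 1: insert 'a' [insertion #1]
  Step 2: replace d->a
  Step 3: keep 'b'
  Step 4: insert 'e' [insertion #2]
  Step 5: replace a->e
Total insertions: 2

2


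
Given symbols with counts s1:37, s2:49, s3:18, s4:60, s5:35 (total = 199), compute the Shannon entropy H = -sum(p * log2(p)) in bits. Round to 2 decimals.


Computing entropy H = -sum(p_i * log2(p_i)):
  s1: p = 37/199 = 0.1859, -p*log2(p) = 0.4513
  s2: p = 49/199 = 0.2462, -p*log2(p) = 0.4979
  s3: p = 18/199 = 0.0905, -p*log2(p) = 0.3136
  s4: p = 60/199 = 0.3015, -p*log2(p) = 0.5215
  s5: p = 35/199 = 0.1759, -p*log2(p) = 0.4410
H = sum of terms = 2.2253
Rounded to 2 decimals: 2.23

2.23


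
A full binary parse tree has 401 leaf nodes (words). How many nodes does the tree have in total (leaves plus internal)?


Leaf nodes (terminals): 401
Internal nodes = n - 1 = 401 - 1 = 400
Total = leaves + internal = 401 + 400 = 801

801


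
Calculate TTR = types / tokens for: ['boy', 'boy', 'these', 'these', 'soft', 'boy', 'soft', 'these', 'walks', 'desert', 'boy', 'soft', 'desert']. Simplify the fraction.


Tokens: 13
Unique types: ('boy', 'desert', 'soft', 'these', 'walks') = 5
TTR = 5/13
Already in lowest terms.

5/13


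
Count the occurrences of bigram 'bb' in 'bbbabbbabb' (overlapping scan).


Scanning 'bbbabbbabb' for bigram 'bb':
  Position 0: 'bb' -> MATCH
  Position 1: 'bb' -> MATCH
  Position 2: 'ba' -> no
  Position 3: 'ab' -> no
  Position 4: 'bb' -> MATCH
  Position 5: 'bb' -> MATCH
  Position 6: 'ba' -> no
  Position 7: 'ab' -> no
  Position 8: 'bb' -> MATCH
Total matches: 5

5


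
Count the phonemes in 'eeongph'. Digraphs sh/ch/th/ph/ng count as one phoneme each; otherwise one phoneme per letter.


Parsing 'eeongph' greedily, digraphs first:
  'e' -> vowel phoneme (phonemes so far: 1)
  'e' -> vowel phoneme (phonemes so far: 2)
  'o' -> vowel phoneme (phonemes so far: 3)
  'ng' -> digraph (1 consonant phoneme) (phonemes so far: 4)
  'ph' -> digraph (1 consonant phoneme) (phonemes so far: 5)
Total phonemes: 5

5


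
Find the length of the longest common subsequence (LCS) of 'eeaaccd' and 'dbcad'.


DP table for LCS of 'eeaaccd' and 'dbcad':
       d  b  c  a  d
    0  0  0  0  0  0
  e 0  0  0  0  0  0
  e 0  0  0  0  0  0
  a 0  0  0  0  1  1
  a 0  0  0  0  1  1
  c 0  0  0  1  1  1
  c 0  0  0  1  1  1
  d 0  1  1  1  1  2
LCS: 'ad'
LCS length = 2

2


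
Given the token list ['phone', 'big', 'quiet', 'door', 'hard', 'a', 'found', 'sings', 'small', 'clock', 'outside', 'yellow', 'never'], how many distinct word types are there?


Listing all tokens and tracking unique types:
  Token 1: 'phone' -> NEW (unique so far: 1)
  Token 2: 'big' -> NEW (unique so far: 2)
  Token 3: 'quiet' -> NEW (unique so far: 3)
  Token 4: 'door' -> NEW (unique so far: 4)
  Token 5: 'hard' -> NEW (unique so far: 5)
  Token 6: 'a' -> NEW (unique so far: 6)
  Token 7: 'found' -> NEW (unique so far: 7)
  Token 8: 'sings' -> NEW (unique so far: 8)
  Token 9: 'small' -> NEW (unique so far: 9)
  Token 10: 'clock' -> NEW (unique so far: 10)
  Token 11: 'outside' -> NEW (unique so far: 11)
  Token 12: 'yellow' -> NEW (unique so far: 12)
  Token 13: 'never' -> NEW (unique so far: 13)
Unique types: ('a', 'big', 'clock', 'door', 'found', 'hard', 'never', 'outside', 'phone', 'quiet', 'sings', 'small', 'yellow')
Vocabulary size: 13

13


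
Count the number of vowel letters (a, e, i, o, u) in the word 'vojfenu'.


Scanning each character of 'vojfenu':
  Position 1: 'v' -> consonant (running count: 0)
  Position 2: 'o' -> vowel (running count: 1)
  Position 3: 'j' -> consonant (running count: 1)
  Position 4: 'f' -> consonant (running count: 1)
  Position 5: 'e' -> vowel (running count: 2)
  Position 6: 'n' -> consonant (running count: 2)
  Position 7: 'u' -> vowel (running count: 3)
Total vowels: 3

3


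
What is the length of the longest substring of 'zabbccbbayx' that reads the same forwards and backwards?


Scanning 'zabbccbbayx' for palindromic substrings.
Substring at positions 1-8: 'abbccbba'.
Check: reverse('abbccbba') = 'abbccbba' -> palindrome confirmed.
Neighbouring characters ('z' / 'y') break symmetry, so it cannot extend further.
No longer palindromic substring exists; longest length = 8

8


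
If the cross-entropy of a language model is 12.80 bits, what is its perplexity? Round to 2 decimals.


Perplexity formula: PP = 2^H
H = 12.80
PP = 2^12.80
Decompose: 2^12.80 = 2^12 * 2^0.80
2^12 = 4096, 2^0.80 ~ 1.7411011
PP ~ 4096 * 1.7411011 = 7131.5501056
Rounded to 2 decimals: 7131.55

7131.55


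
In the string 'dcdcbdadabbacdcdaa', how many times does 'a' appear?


Scanning 'dcdcbdadabbacdcdaa' for 'a':
  Position 6: 'a' -> MATCH (count: 1)
  Position 8: 'a' -> MATCH (count: 2)
  Position 11: 'a' -> MATCH (count: 3)
  Position 16: 'a' -> MATCH (count: 4)
  Position 17: 'a' -> MATCH (count: 5)
Total occurrences of 'a': 5

5


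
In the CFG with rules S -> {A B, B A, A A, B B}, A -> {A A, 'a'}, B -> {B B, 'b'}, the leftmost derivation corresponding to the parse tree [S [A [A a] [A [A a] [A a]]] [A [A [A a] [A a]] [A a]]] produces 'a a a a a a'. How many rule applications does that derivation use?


Every bracketed nonterminal node [X ...] in the tree is produced by exactly one rule application.
Reading the tree off as a leftmost derivation:
  Step 1: S  =>  A A   (applied S -> A A)
  Step 2: A A  =>  A A A   (applied A -> A A)
  Step 3: A A A  =>  a A A   (applied A -> a)
  Step 4: a A A  =>  a A A A   (applied A -> A A)
  Step 5: a A A A  =>  a a A A   (applied A -> a)
  Step 6: a a A A  =>  a a a A   (applied A -> a)
  Step 7: a a a A  =>  a a a A A   (applied A -> A A)
  Step 8: a a a A A  =>  a a a A A A   (applied A -> A A)
  Step 9: a a a A A A  =>  a a a a A A   (applied A -> a)
  Step 10: a a a a A A  =>  a a a a a A   (applied A -> a)
  Step 11: a a a a a A  =>  a a a a a a   (applied A -> a)
Final yield: a a a a a a
Total rewrite steps: 11

11


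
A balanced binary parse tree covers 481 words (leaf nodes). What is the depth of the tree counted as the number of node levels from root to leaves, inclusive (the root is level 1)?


In a balanced binary tree with n leaves the deepest leaf is ceil(log2(n)) edges below the root,
so counting node levels inclusive of root and leaves gives ceil(log2(n)) + 1 levels.
log2(481) = 8.9099
ceil(8.9099) = 9
levels = 9 + 1 = 10

10


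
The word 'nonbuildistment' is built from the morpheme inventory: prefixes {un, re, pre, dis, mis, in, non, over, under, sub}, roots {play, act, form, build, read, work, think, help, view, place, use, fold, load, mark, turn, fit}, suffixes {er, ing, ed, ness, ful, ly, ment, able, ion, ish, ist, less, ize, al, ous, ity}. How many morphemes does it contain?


Segmenting 'nonbuildistment' against the inventory:
  'non' -> prefix (morpheme 1)
  'build' -> root (morpheme 2)
  'ist' -> suffix (morpheme 3)
  'ment' -> suffix (morpheme 4)
Total morphemes: 4

4


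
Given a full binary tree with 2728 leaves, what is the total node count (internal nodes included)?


Leaf nodes (terminals): 2728
Internal nodes = n - 1 = 2728 - 1 = 2727
Total = leaves + internal = 2728 + 2727 = 5455

5455


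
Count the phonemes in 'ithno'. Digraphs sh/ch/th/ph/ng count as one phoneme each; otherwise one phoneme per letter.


Parsing 'ithno' greedily, digraphs first:
  'i' -> vowel phoneme (phonemes so far: 1)
  'th' -> digraph (1 consonant phoneme) (phonemes so far: 2)
  'n' -> consonant phoneme (phonemes so far: 3)
  'o' -> vowel phoneme (phonemes so far: 4)
Total phonemes: 4

4


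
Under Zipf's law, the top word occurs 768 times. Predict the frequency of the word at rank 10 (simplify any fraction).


Zipf's law: freq(rank) = f1 / rank
f1 = 768, rank = 10
freq = 768 / 10
GCD(768, 10) = 2
Simplified: 384/5

384/5


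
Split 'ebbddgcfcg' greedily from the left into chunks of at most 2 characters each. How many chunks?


'ebbddgcfcg' has 10 characters.
Chunking with max size 2:
  Chunk 1: 'eb' (positions 0-1)
  Chunk 2: 'bd' (positions 2-3)
  Chunk 3: 'dg' (positions 4-5)
  Chunk 4: 'cf' (positions 6-7)
  Chunk 5: 'cg' (positions 8-9)
Total chunks: ceil(10 / 2) = 5

5


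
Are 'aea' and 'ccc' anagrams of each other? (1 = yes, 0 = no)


Sort characters of 'aea': 'aae'
Sort characters of 'ccc': 'ccc'
Sorted forms differ -> they are NOT anagrams
Result: 0

0


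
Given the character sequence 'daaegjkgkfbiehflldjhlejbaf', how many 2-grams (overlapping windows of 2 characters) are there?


String 'daaegjkgkfbiehflldjhlejbaf' has length L = 26.
Number of overlapping n-grams = L - n + 1
Substituting: 26 - 2 + 1 = 25

25


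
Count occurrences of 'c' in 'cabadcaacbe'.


Scanning 'cabadcaacbe' for 'c':
  Position 0: 'c' -> MATCH (count: 1)
  Position 5: 'c' -> MATCH (count: 2)
  Position 8: 'c' -> MATCH (count: 3)
Total occurrences of 'c': 3

3


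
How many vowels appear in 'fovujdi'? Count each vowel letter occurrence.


Scanning each character of 'fovujdi':
  Position 1: 'f' -> consonant (running count: 0)
  Position 2: 'o' -> vowel (running count: 1)
  Position 3: 'v' -> consonant (running count: 1)
  Position 4: 'u' -> vowel (running count: 2)
  Position 5: 'j' -> consonant (running count: 2)
  Position 6: 'd' -> consonant (running count: 2)
  Position 7: 'i' -> vowel (running count: 3)
Total vowels: 3

3


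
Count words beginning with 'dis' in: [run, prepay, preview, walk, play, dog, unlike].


Checking each word for prefix 'dis':
  'run' -> no (count: 0)
  'prepay' -> no (count: 0)
  'preview' -> no (count: 0)
  'walk' -> no (count: 0)
  'play' -> no (count: 0)
  'dog' -> no (count: 0)
  'unlike' -> no (count: 0)
Total with prefix 'dis': 0

0


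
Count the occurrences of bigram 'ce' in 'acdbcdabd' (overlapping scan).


Scanning 'acdbcdabd' for bigram 'ce':
  Position 0: 'ac' -> no
  Position 1: 'cd' -> no
  Position 2: 'db' -> no
  Position 3: 'bc' -> no
  Position 4: 'cd' -> no
  Position 5: 'da' -> no
  Position 6: 'ab' -> no
  Position 7: 'bd' -> no
Total matches: 0

0


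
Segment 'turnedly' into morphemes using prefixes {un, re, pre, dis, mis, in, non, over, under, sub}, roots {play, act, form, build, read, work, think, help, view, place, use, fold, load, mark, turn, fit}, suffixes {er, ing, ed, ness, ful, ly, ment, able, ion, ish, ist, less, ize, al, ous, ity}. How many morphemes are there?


Segmenting 'turnedly' against the inventory:
  'turn' -> root (morpheme 1)
  'ed' -> suffix (morpheme 2)
  'ly' -> suffix (morpheme 3)
Total morphemes: 3

3


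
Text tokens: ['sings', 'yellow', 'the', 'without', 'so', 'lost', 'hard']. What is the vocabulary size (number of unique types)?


Listing all tokens and tracking unique types:
  Token 1: 'sings' -> NEW (unique so far: 1)
  Token 2: 'yellow' -> NEW (unique so far: 2)
  Token 3: 'the' -> NEW (unique so far: 3)
  Token 4: 'without' -> NEW (unique so far: 4)
  Token 5: 'so' -> NEW (unique so far: 5)
  Token 6: 'lost' -> NEW (unique so far: 6)
  Token 7: 'hard' -> NEW (unique so far: 7)
Unique types: ('hard', 'lost', 'sings', 'so', 'the', 'without', 'yellow')
Vocabulary size: 7

7


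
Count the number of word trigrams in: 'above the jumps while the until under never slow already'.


Word trigrams from [10] words:
  Trigram 1: (above the jumps)
  Trigram 2: (the jumps while)
  Trigram 3: (jumps while the)
  Trigram 4: (while the until)
  Trigram 5: (the until under)
  Trigram 6: (until under never)
  Trigram 7: (under never slow)
  Trigram 8: (never slow already)
Total word trigrams: 10 - 2 = 8

8


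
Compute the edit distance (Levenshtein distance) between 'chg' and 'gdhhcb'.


Building DP table for s1='chg' (len 3) and s2='gdhhcb' (len 6):
       g  d  h  h  c  b
    0  1  2  3  4  5  6
  c 1  1  2  3  4  4  5
  h 2  2  2  2  3  4  5
  g 3  2  3  3  3  4  5
Edit distance = dp[3][6] = 5

5


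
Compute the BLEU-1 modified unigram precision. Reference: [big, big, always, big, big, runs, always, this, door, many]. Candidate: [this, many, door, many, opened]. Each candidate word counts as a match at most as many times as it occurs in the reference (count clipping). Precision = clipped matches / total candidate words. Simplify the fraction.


Reference word counts: {'always': 2, 'big': 4, 'door': 1, 'many': 1, 'runs': 1, 'this': 1}
Checking each candidate word (with clipping):
  'this' -> in reference (ref count 1, used 1/1) -> match (matches: 1)
  'many' -> in reference (ref count 1, used 1/1) -> match (matches: 2)
  'door' -> in reference (ref count 1, used 1/1) -> match (matches: 3)
  'many' -> ref count 1 already used up (1/1) -> clipped, no match (matches: 3)
  'opened' -> not in reference -> no match (matches: 3)
Clipped matches: 3, Candidate length: 5
Precision = 3/5

3/5


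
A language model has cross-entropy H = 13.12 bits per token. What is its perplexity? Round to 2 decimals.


Perplexity formula: PP = 2^H
H = 13.12
PP = 2^13.12
Decompose: 2^13.12 = 2^13 * 2^0.12
2^13 = 8192, 2^0.12 ~ 1.0867349
PP ~ 8192 * 1.0867349 = 8902.5323008
Rounded to 2 decimals: 8902.53

8902.53


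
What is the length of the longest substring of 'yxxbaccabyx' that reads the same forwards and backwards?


Scanning 'yxxbaccabyx' for palindromic substrings.
Substring at positions 3-8: 'baccab'.
Check: reverse('baccab') = 'baccab' -> palindrome confirmed.
Neighbouring characters ('x' / 'y') break symmetry, so it cannot extend further.
No longer palindromic substring exists; longest length = 6

6


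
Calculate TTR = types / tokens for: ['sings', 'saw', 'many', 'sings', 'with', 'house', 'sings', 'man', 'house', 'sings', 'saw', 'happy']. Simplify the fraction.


Tokens: 12
Unique types: ('happy', 'house', 'man', 'many', 'saw', 'sings', 'with') = 7
TTR = 7/12
Already in lowest terms.

7/12


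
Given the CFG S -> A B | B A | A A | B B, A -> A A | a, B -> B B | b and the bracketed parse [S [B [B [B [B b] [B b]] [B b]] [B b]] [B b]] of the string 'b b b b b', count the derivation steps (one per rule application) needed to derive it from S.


Every bracketed nonterminal node [X ...] in the tree is produced by exactly one rule application.
Reading the tree off as a leftmost derivation:
  Step 1: S  =>  B B   (applied S -> B B)
  Step 2: B B  =>  B B B   (applied B -> B B)
  Step 3: B B B  =>  B B B B   (applied B -> B B)
  Step 4: B B B B  =>  B B B B B   (applied B -> B B)
  Step 5: B B B B B  =>  b B B B B   (applied B -> b)
  Step 6: b B B B B  =>  b b B B B   (applied B -> b)
  Step 7: b b B B B  =>  b b b B B   (applied B -> b)
  Step 8: b b b B B  =>  b b b b B   (applied B -> b)
  Step 9: b b b b B  =>  b b b b b   (applied B -> b)
Final yield: b b b b b
Total rewrite steps: 9

9


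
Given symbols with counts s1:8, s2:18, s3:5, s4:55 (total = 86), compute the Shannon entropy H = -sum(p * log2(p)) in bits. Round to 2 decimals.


Computing entropy H = -sum(p_i * log2(p_i)):
  s1: p = 8/86 = 0.0930, -p*log2(p) = 0.3187
  s2: p = 18/86 = 0.2093, -p*log2(p) = 0.4723
  s3: p = 5/86 = 0.0581, -p*log2(p) = 0.2386
  s4: p = 55/86 = 0.6395, -p*log2(p) = 0.4124
H = sum of terms = 1.4420
Rounded to 2 decimals: 1.44

1.44


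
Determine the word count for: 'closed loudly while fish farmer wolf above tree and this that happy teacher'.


Counting words by splitting on spaces:
  Word 1: 'closed'
  Word 2: 'loudly'
  Word 3: 'while'
  Word 4: 'fish'
  Word 5: 'farmer'
  Word 6: 'wolf'
  Word 7: 'above'
  Word 8: 'tree'
  Word 9: 'and'
  Word 10: 'this'
  Word 11: 'that'
  Word 12: 'happy'
  Word 13: 'teacher'
Total words: 13

13


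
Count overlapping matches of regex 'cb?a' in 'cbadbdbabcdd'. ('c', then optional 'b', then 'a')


Pattern: cb?a means 'c', then optional 'b', then 'a'.
Scanning 'cbadbdbabcdd' position-by-position:
  Pos 0: window 'cba' -> MATCH
  Pos 1: window 'bad' -> no
  Pos 2: window 'adb' -> no
  Pos 3: window 'dbd' -> no
  Pos 4: window 'bdb' -> no
  Pos 5: window 'dba' -> no
  Pos 6: window 'bab' -> no
  Pos 7: window 'abc' -> no
  Pos 8: window 'bcd' -> no
  Pos 9: window 'cdd' -> no
  Pos 10: window 'dd' -> no
  Pos 11: window 'd' -> no
Total matches: 1

1


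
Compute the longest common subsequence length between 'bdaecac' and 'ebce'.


DP table for LCS of 'bdaecac' and 'ebce':
       e  b  c  e
    0  0  0  0  0
  b 0  0  1  1  1
  d 0  0  1  1  1
  a 0  0  1  1  1
  e 0  1  1  1  2
  c 0  1  1  2  2
  a 0  1  1  2  2
  c 0  1  1  2  2
LCS: 'be'
LCS length = 2

2


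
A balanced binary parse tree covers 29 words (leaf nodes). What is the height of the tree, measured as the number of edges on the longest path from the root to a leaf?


In a balanced binary tree with n leaves the deepest leaf is ceil(log2(n)) edges below the root.
log2(29) = 4.8580
ceil(4.8580) = 5
height (edges) = 5

5


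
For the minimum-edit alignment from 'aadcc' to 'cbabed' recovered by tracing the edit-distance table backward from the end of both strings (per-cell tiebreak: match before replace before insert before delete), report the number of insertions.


Edit distance = 5. Backtracking from cell (5, 6) with preference match > replace > insert > delete,
then listing the resulting alignment 'aadcc' -> 'cbabed' left to right:
  Step 1: insert 'c' [insertion #1]
  Step 2: replace a->b
  Step 3: keep 'a'
  Step 4: replace d->b
  Step 5: replace c->e
  Step 6: replace c->d
Total insertions: 1

1


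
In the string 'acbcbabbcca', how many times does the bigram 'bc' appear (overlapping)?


Scanning 'acbcbabbcca' for bigram 'bc':
  Position 0: 'ac' -> no
  Position 1: 'cb' -> no
  Position 2: 'bc' -> MATCH
  Position 3: 'cb' -> no
  Position 4: 'ba' -> no
  Position 5: 'ab' -> no
  Position 6: 'bb' -> no
  Position 7: 'bc' -> MATCH
  Position 8: 'cc' -> no
  Position 9: 'ca' -> no
Total matches: 2

2


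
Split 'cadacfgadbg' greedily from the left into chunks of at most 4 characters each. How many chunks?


'cadacfgadbg' has 11 characters.
Chunking with max size 4:
  Chunk 1: 'cada' (positions 0-3)
  Chunk 2: 'cfga' (positions 4-7)
  Chunk 3: 'dbg' (positions 8-10)
Total chunks: ceil(11 / 4) = 3

3


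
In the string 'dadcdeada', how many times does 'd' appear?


Scanning 'dadcdeada' for 'd':
  Position 0: 'd' -> MATCH (count: 1)
  Position 2: 'd' -> MATCH (count: 2)
  Position 4: 'd' -> MATCH (count: 3)
  Position 7: 'd' -> MATCH (count: 4)
Total occurrences of 'd': 4

4


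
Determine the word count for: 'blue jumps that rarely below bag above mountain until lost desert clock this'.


Counting words by splitting on spaces:
  Word 1: 'blue'
  Word 2: 'jumps'
  Word 3: 'that'
  Word 4: 'rarely'
  Word 5: 'below'
  Word 6: 'bag'
  Word 7: 'above'
  Word 8: 'mountain'
  Word 9: 'until'
  Word 10: 'lost'
  Word 11: 'desert'
  Word 12: 'clock'
  Word 13: 'this'
Total words: 13

13


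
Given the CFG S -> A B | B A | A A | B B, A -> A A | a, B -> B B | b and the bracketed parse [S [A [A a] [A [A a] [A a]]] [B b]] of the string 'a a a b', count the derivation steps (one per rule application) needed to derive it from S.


Every bracketed nonterminal node [X ...] in the tree is produced by exactly one rule application.
Reading the tree off as a leftmost derivation:
  Step 1: S  =>  A B   (applied S -> A B)
  Step 2: A B  =>  A A B   (applied A -> A A)
  Step 3: A A B  =>  a A B   (applied A -> a)
  Step 4: a A B  =>  a A A B   (applied A -> A A)
  Step 5: a A A B  =>  a a A B   (applied A -> a)
  Step 6: a a A B  =>  a a a B   (applied A -> a)
  Step 7: a a a B  =>  a a a b   (applied B -> b)
Final yield: a a a b
Total rewrite steps: 7

7


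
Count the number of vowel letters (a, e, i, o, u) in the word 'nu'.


Scanning each character of 'nu':
  Position 1: 'n' -> consonant (running count: 0)
  Position 2: 'u' -> vowel (running count: 1)
Total vowels: 1

1


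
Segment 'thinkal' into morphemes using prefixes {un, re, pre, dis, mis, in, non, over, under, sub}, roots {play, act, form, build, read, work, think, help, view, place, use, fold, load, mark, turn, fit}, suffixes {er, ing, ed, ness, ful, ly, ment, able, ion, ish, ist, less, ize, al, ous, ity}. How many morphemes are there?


Segmenting 'thinkal' against the inventory:
  'think' -> root (morpheme 1)
  'al' -> suffix (morpheme 2)
Total morphemes: 2

2


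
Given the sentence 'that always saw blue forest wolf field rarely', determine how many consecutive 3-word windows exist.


Word trigrams from [8] words:
  Trigram 1: (that always saw)
  Trigram 2: (always saw blue)
  Trigram 3: (saw blue forest)
  Trigram 4: (blue forest wolf)
  Trigram 5: (forest wolf field)
  Trigram 6: (wolf field rarely)
Total word trigrams: 8 - 2 = 6

6


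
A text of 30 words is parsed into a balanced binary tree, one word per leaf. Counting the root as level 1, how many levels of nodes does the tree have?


In a balanced binary tree with n leaves the deepest leaf is ceil(log2(n)) edges below the root,
so counting node levels inclusive of root and leaves gives ceil(log2(n)) + 1 levels.
log2(30) = 4.9069
ceil(4.9069) = 5
levels = 5 + 1 = 6

6


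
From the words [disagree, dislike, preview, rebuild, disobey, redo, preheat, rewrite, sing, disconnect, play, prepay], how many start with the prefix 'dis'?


Checking each word for prefix 'dis':
  'disagree' -> YES, starts with 'dis' (count: 1)
  'dislike' -> YES, starts with 'dis' (count: 2)
  'preview' -> no (count: 2)
  'rebuild' -> no (count: 2)
  'disobey' -> YES, starts with 'dis' (count: 3)
  'redo' -> no (count: 3)
  'preheat' -> no (count: 3)
  'rewrite' -> no (count: 3)
  'sing' -> no (count: 3)
  'disconnect' -> YES, starts with 'dis' (count: 4)
  'play' -> no (count: 4)
  'prepay' -> no (count: 4)
Total with prefix 'dis': 4

4


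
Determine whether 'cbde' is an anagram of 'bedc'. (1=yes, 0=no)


Sort characters of 'cbde': 'bcde'
Sort characters of 'bedc': 'bcde'
Sorted forms match -> they ARE anagrams
Result: 1

1


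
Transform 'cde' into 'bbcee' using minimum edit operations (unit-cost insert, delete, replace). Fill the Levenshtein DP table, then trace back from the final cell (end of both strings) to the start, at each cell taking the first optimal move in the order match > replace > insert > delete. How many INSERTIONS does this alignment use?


Edit distance = 3. Backtracking from cell (3, 5) with preference match > replace > insert > delete,
then listing the resulting alignment 'cde' -> 'bbcee' left to right:
  Step 1: insert 'b' [insertion #1]
  Step 2: insert 'b' [insertion #2]
  Step 3: keep 'c'
  Step 4: replace d->e
  Step 5: keep 'e'
Total insertions: 2

2


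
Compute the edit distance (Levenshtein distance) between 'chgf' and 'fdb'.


Building DP table for s1='chgf' (len 4) and s2='fdb' (len 3):
       f  d  b
    0  1  2  3
  c 1  1  2  3
  h 2  2  2  3
  g 3  3  3  3
  f 4  3  4  4
Edit distance = dp[4][3] = 4

4


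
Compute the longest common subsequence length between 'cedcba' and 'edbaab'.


DP table for LCS of 'cedcba' and 'edbaab':
       e  d  b  a  a  b
    0  0  0  0  0  0  0
  c 0  0  0  0  0  0  0
  e 0  1  1  1  1  1  1
  d 0  1  2  2  2  2  2
  c 0  1  2  2  2  2  2
  b 0  1  2  3  3  3  3
  a 0  1  2  3  4  4  4
LCS: 'edba'
LCS length = 4

4


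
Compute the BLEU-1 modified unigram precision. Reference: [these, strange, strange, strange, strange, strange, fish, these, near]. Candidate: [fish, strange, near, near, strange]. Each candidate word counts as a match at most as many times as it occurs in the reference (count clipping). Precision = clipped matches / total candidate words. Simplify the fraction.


Reference word counts: {'fish': 1, 'near': 1, 'strange': 5, 'these': 2}
Checking each candidate word (with clipping):
  'fish' -> in reference (ref count 1, used 1/1) -> match (matches: 1)
  'strange' -> in reference (ref count 5, used 1/5) -> match (matches: 2)
  'near' -> in reference (ref count 1, used 1/1) -> match (matches: 3)
  'near' -> ref count 1 already used up (1/1) -> clipped, no match (matches: 3)
  'strange' -> in reference (ref count 5, used 2/5) -> match (matches: 4)
Clipped matches: 4, Candidate length: 5
Precision = 4/5

4/5


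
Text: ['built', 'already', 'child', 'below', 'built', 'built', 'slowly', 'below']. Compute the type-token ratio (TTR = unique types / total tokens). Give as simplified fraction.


Tokens: 8
Unique types: ('already', 'below', 'built', 'child', 'slowly') = 5
TTR = 5/8
Already in lowest terms.

5/8


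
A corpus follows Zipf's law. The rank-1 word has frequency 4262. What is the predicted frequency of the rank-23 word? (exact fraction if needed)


Zipf's law: freq(rank) = f1 / rank
f1 = 4262, rank = 23
freq = 4262 / 23
GCD(4262, 23) = 1
Simplified: 4262/23

4262/23


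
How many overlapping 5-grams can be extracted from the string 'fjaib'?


String 'fjaib' has length L = 5.
Number of overlapping n-grams = L - n + 1
Substituting: 5 - 5 + 1 = 1

1


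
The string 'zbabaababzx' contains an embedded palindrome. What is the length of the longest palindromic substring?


Scanning 'zbabaababzx' for palindromic substrings.
Substring at positions 0-9: 'zbabaababz'.
Check: reverse('zbabaababz') = 'zbabaababz' -> palindrome confirmed.
Neighbouring characters ('-' / 'x') break symmetry, so it cannot extend further.
No longer palindromic substring exists; longest length = 10

10


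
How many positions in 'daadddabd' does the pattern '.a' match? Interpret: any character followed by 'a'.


Pattern: .a means any character followed by 'a'.
Scanning 'daadddabd' position-by-position:
  Pos 0: window 'da' -> MATCH
  Pos 1: window 'aa' -> MATCH
  Pos 2: window 'ad' -> no
  Pos 3: window 'dd' -> no
  Pos 4: window 'dd' -> no
  Pos 5: window 'da' -> MATCH
  Pos 6: window 'ab' -> no
  Pos 7: window 'bd' -> no
  Pos 8: window 'd' -> no
Total matches: 3

3


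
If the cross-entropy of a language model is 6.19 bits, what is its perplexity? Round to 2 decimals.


Perplexity formula: PP = 2^H
H = 6.19
PP = 2^6.19
Decompose: 2^6.19 = 2^6 * 2^0.19
2^6 = 64, 2^0.19 ~ 1.1407637
PP ~ 64 * 1.1407637 = 73.0088768
Rounded to 2 decimals: 73.01

73.01


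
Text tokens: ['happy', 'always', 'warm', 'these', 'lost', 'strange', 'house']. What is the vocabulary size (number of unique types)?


Listing all tokens and tracking unique types:
  Token 1: 'happy' -> NEW (unique so far: 1)
  Token 2: 'always' -> NEW (unique so far: 2)
  Token 3: 'warm' -> NEW (unique so far: 3)
  Token 4: 'these' -> NEW (unique so far: 4)
  Token 5: 'lost' -> NEW (unique so far: 5)
  Token 6: 'strange' -> NEW (unique so far: 6)
  Token 7: 'house' -> NEW (unique so far: 7)
Unique types: ('always', 'happy', 'house', 'lost', 'strange', 'these', 'warm')
Vocabulary size: 7

7
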